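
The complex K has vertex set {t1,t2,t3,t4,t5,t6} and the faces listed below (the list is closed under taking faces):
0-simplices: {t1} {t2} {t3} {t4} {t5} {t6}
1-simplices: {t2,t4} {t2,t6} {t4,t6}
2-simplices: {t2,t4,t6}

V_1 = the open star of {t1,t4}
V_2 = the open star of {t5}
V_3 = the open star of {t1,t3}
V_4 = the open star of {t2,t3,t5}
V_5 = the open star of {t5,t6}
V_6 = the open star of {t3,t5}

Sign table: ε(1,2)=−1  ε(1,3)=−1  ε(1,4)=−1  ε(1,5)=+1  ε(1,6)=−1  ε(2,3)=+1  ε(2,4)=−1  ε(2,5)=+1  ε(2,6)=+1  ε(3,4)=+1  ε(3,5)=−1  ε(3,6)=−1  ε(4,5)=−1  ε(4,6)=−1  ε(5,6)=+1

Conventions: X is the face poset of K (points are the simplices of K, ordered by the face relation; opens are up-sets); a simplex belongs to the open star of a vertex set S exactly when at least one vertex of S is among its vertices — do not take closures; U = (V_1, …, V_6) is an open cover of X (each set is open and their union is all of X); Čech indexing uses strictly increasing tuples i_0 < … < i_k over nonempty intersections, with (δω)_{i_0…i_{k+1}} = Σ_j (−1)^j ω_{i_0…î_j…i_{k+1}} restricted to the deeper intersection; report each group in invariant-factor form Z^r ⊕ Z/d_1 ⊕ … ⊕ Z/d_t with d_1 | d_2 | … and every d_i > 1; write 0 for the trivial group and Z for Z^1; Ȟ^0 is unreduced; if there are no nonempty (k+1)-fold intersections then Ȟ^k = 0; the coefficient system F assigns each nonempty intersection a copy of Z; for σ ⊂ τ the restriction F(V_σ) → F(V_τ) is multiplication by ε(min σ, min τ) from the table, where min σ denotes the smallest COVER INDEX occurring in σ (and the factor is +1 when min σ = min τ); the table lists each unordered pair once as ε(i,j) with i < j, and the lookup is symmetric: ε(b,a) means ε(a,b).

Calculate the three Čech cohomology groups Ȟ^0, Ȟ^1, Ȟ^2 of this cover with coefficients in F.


nonempty overlaps:
  V1={{t1},{t4},{t2,t4},{t4,t6},{t2,t4,t6}} V2={{t5}} V3={{t1},{t3}} V4={{t2},{t3},{t5},{t2,t4},{t2,t6},{t2,t4,t6}} V5={{t5},{t6},{t2,t6},{t4,t6},{t2,t4,t6}} V6={{t3},{t5}}
  V13={{t1}} V14={{t2,t4},{t2,t4,t6}} V15={{t4,t6},{t2,t4,t6}} V24={{t5}} V25={{t5}} V26={{t5}} V34={{t3}} V36={{t3}} V45={{t5},{t2,t6},{t2,t4,t6}} V46={{t3},{t5}} V56={{t5}}
  V145={{t2,t4,t6}} V245={{t5}} V246={{t5}} V256={{t5}} V346={{t3}} V456={{t5}}
  V2456={{t5}}
C dims 6,11,6,1; δ0: rk 5, SNF 1^5; δ1: rk 5, SNF 1^5; δ2: rk 1, SNF 1^1
degree 0: 6−5−0 = 1 → Ȟ^0 ≅ Z
degree 1: 11−5−5 = 1 → Ȟ^1 ≅ Z
degree 2: 6−1−5 = 0 → Ȟ^2 ≅ 0

Ȟ^0 = Z, Ȟ^1 = Z and Ȟ^2 = 0


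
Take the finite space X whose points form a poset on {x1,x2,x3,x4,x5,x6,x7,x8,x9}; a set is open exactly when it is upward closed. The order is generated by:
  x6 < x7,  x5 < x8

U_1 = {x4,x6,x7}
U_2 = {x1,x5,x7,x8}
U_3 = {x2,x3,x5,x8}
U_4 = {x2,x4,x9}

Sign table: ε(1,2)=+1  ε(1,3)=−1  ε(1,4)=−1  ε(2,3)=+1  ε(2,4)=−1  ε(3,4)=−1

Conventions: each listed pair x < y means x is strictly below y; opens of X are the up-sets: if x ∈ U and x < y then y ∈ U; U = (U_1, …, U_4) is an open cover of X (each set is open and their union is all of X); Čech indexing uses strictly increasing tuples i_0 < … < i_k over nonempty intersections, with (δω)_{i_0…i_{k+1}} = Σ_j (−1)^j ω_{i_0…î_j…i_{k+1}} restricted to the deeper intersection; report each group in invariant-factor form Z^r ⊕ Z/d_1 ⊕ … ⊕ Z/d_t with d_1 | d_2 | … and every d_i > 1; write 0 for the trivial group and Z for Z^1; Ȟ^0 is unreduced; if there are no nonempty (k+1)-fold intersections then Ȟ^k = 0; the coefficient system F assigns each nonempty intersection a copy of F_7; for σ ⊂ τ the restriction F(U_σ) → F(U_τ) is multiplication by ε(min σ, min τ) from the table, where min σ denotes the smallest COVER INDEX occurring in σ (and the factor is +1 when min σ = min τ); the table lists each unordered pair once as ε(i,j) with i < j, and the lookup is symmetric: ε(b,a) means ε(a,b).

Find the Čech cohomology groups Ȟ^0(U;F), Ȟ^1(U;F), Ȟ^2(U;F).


nonempty overlaps:
  U12={x7} U14={x4} U23={x5,x8} U34={x2}
C dims 4,4; δ0: rk_F7 3
degree 0: 4−3−0 = 1 → Ȟ^0 ≅ Z/7
degree 1: 4−0−3 = 1 → Ȟ^1 ≅ Z/7
degree 2: 0−0−0 = 0 → Ȟ^2 ≅ 0

Ȟ^0 ≅ Z/7, Ȟ^1 ≅ Z/7, Ȟ^2 ≅ 0


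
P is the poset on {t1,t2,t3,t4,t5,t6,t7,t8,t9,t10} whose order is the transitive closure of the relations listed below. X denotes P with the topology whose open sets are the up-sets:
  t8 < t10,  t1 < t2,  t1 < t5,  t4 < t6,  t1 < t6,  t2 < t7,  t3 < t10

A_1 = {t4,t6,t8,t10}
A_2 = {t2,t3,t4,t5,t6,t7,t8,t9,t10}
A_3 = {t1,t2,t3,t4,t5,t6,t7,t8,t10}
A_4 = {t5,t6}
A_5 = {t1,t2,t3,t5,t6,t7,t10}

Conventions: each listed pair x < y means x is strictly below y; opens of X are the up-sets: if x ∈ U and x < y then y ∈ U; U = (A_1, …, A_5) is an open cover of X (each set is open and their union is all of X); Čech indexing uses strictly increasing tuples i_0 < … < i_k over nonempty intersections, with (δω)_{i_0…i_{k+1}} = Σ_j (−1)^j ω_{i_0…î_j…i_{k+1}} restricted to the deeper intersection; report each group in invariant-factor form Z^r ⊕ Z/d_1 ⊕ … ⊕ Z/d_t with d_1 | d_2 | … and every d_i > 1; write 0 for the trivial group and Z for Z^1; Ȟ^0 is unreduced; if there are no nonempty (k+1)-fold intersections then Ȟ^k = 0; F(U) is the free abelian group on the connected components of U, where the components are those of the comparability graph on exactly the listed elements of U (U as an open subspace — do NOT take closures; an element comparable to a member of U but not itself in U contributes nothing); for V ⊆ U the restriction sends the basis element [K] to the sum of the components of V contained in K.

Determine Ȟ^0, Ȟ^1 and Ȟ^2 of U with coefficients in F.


nerve of the cover:
  A12={t4,t6,t8,t10} A13={t4,t6,t8,t10} A14={t6} A15={t6,t10} A23={t2,t3,t4,t5,t6,t7,t8,t10} A24={t5,t6} A25={t2,t3,t5,t6,t7,t10} A34={t5,t6} A35={t1,t2,t3,t5,t6,t7,t10} A45={t5,t6}
  A123={t4,t6,t8,t10} A124={t6} A125={t6,t10} A134={t6} A135={t6,t10} A145={t6} A234={t5,t6} A235={t2,t3,t5,t6,t7,t10} A245={t5,t6} A345={t5,t6}
  A1234={t6} A1235={t6,t10} A1245={t6} A1345={t6} A2345={t5,t6}
  A12345={t6}
components per intersection:
  A1: {t4,t6} {t8,t10}
  A2: {t2,t7} {t3,t8,t10} {t4,t6} {t5} {t9}
  A3: {t1,t2,t4,t5,t6,t7} {t3,t8,t10}
  A4: {t5} {t6}
  A5: {t1,t2,t5,t6,t7} {t3,t10}
  A12: {t4,t6} {t8,t10}
  A13: {t4,t6} {t8,t10}
  A14: {t6}
  A15: {t6} {t10}
  A23: {t2,t7} {t3,t8,t10} {t4,t6} {t5}
  A24: {t5} {t6}
  A25: {t2,t7} {t3,t10} {t5} {t6}
  A34: {t5} {t6}
  A35: {t1,t2,t5,t6,t7} {t3,t10}
  A45: {t5} {t6}
  A123: {t4,t6} {t8,t10}
  A124: {t6}
  A125: {t6} {t10}
  A134: {t6}
  A135: {t6} {t10}
  A145: {t6}
  A234: {t5} {t6}
  A235: {t2,t7} {t3,t10} {t5} {t6}
  A245: {t5} {t6}
  A345: {t5} {t6}
  A1234: {t6}
  A1235: {t6} {t10}
  A1245: {t6}
  A1345: {t6}
  A2345: {t5} {t6}
  A12345: {t6}
C dims 13,23,19,7; δ0: rk 10, SNF 1^10; δ1: rk 13, SNF 1^13; δ2: rk 6, SNF 1^6
Ȟ^0 = (13 − 10) − 0 = 3, so Ȟ^0 ≅ Z^3
Ȟ^1 = (23 − 13) − 10 = 0, so Ȟ^1 ≅ 0
Ȟ^2 = (19 − 6) − 13 = 0, so Ȟ^2 ≅ 0

Ȟ^0 ≅ Z^3; Ȟ^1 ≅ 0; Ȟ^2 ≅ 0


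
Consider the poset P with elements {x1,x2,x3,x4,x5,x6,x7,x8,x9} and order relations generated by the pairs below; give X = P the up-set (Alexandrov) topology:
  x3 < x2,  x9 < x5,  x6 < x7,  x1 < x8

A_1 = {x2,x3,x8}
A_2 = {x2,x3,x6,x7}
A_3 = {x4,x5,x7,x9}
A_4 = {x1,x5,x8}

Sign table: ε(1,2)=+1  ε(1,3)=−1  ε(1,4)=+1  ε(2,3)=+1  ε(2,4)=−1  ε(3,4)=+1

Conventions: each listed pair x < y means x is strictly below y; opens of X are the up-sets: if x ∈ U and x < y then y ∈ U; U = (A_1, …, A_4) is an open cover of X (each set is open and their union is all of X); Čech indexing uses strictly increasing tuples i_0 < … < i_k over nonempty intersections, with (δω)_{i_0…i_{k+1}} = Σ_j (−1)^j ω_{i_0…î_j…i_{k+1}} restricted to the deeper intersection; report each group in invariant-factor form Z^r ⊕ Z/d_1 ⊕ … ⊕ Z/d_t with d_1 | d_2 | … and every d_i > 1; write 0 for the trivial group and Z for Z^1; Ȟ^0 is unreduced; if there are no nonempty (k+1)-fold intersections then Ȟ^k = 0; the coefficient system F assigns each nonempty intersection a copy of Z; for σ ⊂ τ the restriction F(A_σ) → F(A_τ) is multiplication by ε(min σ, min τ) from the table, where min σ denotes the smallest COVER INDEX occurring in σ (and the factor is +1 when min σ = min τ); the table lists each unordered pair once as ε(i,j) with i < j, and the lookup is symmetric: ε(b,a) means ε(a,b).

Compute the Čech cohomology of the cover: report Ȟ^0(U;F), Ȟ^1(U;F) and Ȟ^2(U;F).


intersection data:
  A12={x2,x3} A14={x8} A23={x7} A34={x5}
C dims 4,4; δ0: rk 3, SNF 1^3
Ȟ^0 = (4 − 3) − 0 = 1, so Ȟ^0 ≅ Z
Ȟ^1 = (4 − 0) − 3 = 1, so Ȟ^1 ≅ Z
Ȟ^2 = (0 − 0) − 0 = 0, so Ȟ^2 ≅ 0

Ȟ^0(U;F) ≅ Z, Ȟ^1(U;F) ≅ Z and Ȟ^2(U;F) ≅ 0


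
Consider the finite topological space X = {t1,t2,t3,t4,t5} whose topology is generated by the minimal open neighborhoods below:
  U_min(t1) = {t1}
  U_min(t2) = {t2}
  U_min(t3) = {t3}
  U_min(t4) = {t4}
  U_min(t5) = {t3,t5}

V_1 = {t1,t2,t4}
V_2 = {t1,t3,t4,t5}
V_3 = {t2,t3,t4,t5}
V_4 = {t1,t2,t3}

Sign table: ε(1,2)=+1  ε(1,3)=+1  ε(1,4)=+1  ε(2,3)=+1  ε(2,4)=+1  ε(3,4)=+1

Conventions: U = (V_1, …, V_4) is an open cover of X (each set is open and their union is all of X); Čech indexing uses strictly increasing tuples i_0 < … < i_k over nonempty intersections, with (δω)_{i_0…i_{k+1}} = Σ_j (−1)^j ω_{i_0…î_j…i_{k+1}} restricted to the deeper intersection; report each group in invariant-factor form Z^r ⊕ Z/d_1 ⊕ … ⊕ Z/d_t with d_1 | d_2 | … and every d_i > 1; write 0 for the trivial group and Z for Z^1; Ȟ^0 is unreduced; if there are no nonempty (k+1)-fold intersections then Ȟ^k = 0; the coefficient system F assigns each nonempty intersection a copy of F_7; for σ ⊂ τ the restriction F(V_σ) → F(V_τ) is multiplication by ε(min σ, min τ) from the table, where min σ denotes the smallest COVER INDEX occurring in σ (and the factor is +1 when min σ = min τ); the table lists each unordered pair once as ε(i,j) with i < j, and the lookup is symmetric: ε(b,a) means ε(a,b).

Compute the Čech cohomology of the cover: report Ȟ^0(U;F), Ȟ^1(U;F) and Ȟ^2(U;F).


nonempty intersections:
  V12={t1,t4} V13={t2,t4} V14={t1,t2} V23={t3,t4,t5} V24={t1,t3} V34={t2,t3}
  V123={t4} V124={t1} V134={t2} V234={t3}
C dims 4,6,4; δ0: rk_F7 3; δ1: rk_F7 3
Ȟ^0: (4−3)−0=1 ⇒ Z/7
Ȟ^1: (6−3)−3=0 ⇒ 0
Ȟ^2: (4−0)−3=1 ⇒ Z/7

Ȟ^0 = Z/7, Ȟ^1 = 0 and Ȟ^2 = Z/7


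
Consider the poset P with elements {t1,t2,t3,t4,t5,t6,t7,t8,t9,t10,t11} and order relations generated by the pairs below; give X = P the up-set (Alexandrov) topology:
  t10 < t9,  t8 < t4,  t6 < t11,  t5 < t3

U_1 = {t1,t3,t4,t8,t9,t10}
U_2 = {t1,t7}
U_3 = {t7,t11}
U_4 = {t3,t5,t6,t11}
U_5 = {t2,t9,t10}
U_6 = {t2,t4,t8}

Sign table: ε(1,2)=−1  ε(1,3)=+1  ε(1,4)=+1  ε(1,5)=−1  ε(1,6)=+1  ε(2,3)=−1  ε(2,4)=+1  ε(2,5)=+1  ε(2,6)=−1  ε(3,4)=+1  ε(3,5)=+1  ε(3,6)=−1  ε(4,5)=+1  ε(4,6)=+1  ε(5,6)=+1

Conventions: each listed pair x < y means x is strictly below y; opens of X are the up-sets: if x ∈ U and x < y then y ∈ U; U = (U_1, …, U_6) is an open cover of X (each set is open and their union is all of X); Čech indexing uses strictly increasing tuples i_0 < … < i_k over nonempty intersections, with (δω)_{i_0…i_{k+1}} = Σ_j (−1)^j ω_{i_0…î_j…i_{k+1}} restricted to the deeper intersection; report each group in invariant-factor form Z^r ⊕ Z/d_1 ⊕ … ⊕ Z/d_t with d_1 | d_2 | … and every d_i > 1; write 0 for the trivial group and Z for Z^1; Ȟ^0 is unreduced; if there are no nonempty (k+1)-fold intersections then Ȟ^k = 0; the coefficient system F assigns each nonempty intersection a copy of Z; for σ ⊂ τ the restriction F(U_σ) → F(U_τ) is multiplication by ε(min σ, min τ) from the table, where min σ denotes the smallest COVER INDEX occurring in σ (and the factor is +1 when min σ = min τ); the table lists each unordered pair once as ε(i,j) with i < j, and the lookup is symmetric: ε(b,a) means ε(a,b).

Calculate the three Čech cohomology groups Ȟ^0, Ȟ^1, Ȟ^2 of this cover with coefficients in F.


intersection data:
  U12={t1} U14={t3} U15={t9,t10} U16={t4,t8} U23={t7} U34={t11} U56={t2}
C dims 6,7; δ0: rk 6, SNF 1^5·2
Ȟ^0 = (6 − 6) − 0 = 0, so Ȟ^0 ≅ 0
Ȟ^1 = (7 − 0) − 6 = 1 plus torsion [2], so Ȟ^1 ≅ Z ⊕ Z/2
Ȟ^2 = (0 − 0) − 0 = 0, so Ȟ^2 ≅ 0

Ȟ^0(U;F) ≅ 0, Ȟ^1(U;F) ≅ Z ⊕ Z/2 and Ȟ^2(U;F) ≅ 0


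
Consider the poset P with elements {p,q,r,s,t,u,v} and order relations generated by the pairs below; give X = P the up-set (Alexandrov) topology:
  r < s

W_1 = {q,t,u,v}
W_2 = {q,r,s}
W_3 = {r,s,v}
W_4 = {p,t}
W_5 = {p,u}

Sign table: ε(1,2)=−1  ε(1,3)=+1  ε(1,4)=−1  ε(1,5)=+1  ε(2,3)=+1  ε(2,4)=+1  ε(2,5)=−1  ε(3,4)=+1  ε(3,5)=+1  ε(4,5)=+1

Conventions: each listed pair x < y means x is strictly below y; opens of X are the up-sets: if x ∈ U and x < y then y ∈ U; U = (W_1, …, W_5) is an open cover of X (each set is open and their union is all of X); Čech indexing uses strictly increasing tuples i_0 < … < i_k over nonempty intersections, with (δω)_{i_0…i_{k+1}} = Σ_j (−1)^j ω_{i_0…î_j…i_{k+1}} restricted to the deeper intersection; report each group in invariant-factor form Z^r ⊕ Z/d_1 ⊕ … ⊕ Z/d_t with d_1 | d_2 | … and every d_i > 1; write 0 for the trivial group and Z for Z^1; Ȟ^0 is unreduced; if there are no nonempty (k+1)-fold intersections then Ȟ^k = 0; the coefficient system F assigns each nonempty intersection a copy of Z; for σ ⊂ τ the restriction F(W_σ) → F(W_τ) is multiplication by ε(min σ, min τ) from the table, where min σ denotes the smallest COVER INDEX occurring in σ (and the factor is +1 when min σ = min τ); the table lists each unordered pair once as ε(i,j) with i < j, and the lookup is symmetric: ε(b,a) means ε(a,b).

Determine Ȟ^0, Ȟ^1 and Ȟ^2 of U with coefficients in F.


cover nerve:
  W12={q} W13={v} W14={t} W15={u} W23={r,s} W45={p}
C dims 5,6; δ0: rk 5, SNF 1^4·2
Ȟ^0: (5−5)−0=0 ⇒ 0
Ȟ^1: (6−0)−5=1 plus torsion [2] ⇒ Z ⊕ Z/2
Ȟ^2: (0−0)−0=0 ⇒ 0

Ȟ^0(U;F) ≅ 0, Ȟ^1(U;F) ≅ Z ⊕ Z/2 and Ȟ^2(U;F) ≅ 0


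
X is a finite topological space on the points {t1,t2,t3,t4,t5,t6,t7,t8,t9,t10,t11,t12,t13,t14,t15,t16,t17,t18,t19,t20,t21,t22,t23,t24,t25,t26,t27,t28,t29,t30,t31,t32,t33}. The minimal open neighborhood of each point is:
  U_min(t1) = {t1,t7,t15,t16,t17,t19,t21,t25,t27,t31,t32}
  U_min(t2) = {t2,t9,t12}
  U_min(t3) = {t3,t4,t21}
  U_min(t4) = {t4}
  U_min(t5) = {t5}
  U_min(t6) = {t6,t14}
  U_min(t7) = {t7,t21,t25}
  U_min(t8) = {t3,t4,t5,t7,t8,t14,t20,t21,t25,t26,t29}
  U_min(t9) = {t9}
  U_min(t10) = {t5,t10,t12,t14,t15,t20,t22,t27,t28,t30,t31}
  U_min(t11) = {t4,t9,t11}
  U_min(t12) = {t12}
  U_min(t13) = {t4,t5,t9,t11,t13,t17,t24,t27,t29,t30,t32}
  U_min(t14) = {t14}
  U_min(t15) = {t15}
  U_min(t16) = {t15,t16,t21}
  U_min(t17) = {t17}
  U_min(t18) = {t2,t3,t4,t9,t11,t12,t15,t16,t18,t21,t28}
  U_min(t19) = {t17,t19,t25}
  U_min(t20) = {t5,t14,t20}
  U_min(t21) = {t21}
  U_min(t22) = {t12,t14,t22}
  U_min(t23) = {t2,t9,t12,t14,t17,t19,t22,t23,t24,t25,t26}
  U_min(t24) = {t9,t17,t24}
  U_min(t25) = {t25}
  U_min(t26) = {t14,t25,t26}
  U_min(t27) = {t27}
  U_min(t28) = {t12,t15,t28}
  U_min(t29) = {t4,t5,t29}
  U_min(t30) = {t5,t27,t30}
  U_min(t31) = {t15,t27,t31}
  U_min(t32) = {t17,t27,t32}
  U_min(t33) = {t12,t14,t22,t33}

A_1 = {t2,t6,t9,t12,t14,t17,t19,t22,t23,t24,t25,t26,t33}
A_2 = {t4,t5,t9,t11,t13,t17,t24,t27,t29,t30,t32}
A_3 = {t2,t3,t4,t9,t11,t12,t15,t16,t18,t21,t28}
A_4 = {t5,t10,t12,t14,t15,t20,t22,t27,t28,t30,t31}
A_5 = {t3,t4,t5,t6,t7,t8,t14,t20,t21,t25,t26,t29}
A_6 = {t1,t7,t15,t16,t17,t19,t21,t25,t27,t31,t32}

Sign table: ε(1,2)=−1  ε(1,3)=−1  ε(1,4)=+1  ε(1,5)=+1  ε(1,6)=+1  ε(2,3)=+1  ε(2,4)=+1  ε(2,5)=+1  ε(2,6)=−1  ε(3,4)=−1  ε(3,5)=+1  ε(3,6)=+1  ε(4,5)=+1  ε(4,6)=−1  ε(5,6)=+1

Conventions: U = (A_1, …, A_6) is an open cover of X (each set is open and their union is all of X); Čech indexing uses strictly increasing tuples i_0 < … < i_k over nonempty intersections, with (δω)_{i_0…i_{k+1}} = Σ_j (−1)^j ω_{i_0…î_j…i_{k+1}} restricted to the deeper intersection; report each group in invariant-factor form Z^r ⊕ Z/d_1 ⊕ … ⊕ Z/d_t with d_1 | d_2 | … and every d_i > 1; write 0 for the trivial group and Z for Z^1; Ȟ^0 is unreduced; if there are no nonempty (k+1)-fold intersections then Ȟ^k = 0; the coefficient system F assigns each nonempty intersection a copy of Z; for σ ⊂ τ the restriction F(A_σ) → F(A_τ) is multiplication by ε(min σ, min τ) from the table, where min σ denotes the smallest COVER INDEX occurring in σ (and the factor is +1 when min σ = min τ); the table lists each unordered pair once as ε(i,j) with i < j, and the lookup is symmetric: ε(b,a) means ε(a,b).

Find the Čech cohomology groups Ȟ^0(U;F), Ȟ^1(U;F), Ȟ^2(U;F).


intersection data:
  A12={t9,t17,t24} A13={t2,t9,t12} A14={t12,t14,t22} A15={t6,t14,t25,t26} A16={t17,t19,t25} A23={t4,t9,t11} A24={t5,t27,t30} A25={t4,t5,t29} A26={t17,t27,t32} A34={t12,t15,t28} A35={t3,t4,t21} A36={t15,t16,t21} A45={t5,t14,t20} A46={t15,t27,t31} A56={t7,t21,t25}
  A123={t9} A126={t17} A134={t12} A145={t14} A156={t25} A235={t4} A245={t5} A246={t27} A346={t15} A356={t21}
C dims 6,15,10; δ0: rk 6, SNF 1^5·2; δ1: rk 9, SNF 1^9
Ȟ^0 = (6 − 6) − 0 = 0, so Ȟ^0 ≅ 0
Ȟ^1 = (15 − 9) − 6 = 0 plus torsion [2], so Ȟ^1 ≅ Z/2
Ȟ^2 = (10 − 0) − 9 = 1, so Ȟ^2 ≅ Z

Ȟ^0 = 0, Ȟ^1 = Z/2, Ȟ^2 = Z


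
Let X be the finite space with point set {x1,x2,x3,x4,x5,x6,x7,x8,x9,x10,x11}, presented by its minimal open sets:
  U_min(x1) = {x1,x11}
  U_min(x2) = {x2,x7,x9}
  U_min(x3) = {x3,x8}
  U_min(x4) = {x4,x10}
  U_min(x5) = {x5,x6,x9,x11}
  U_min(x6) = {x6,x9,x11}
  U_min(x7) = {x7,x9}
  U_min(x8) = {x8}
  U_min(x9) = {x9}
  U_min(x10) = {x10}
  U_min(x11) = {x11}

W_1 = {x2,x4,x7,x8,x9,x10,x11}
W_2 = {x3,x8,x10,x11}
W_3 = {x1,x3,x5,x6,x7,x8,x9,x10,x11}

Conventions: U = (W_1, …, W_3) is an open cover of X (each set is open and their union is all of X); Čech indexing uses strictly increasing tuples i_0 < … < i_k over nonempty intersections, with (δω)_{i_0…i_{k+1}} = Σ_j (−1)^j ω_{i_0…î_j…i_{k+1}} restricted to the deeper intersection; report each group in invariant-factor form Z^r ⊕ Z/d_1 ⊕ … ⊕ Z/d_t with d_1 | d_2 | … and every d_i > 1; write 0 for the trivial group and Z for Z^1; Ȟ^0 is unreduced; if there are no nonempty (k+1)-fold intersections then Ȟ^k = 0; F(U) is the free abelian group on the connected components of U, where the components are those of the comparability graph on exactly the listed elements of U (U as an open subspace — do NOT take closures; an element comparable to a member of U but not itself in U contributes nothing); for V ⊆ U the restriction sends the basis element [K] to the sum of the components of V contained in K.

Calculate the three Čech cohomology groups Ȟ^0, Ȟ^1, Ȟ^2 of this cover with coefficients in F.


Ȟ^0 = Z^3, Ȟ^1 = 0 and Ȟ^2 = 0

cover nerve:
  W12={x8,x10,x11} W13={x7,x8,x9,x10,x11} W23={x3,x8,x10,x11}
  W123={x8,x10,x11}
components per intersection:
  W1: {x2,x7,x9} {x4,x10} {x8} {x11}
  W2: {x3,x8} {x10} {x11}
  W3: {x1,x5,x6,x7,x9,x11} {x3,x8} {x10}
  W12: {x8} {x10} {x11}
  W13: {x7,x9} {x8} {x10} {x11}
  W23: {x3,x8} {x10} {x11}
  W123: {x8} {x10} {x11}
C dims 10,10,3; δ0: rk 7, SNF 1^7; δ1: rk 3, SNF 1^3
Ȟ^0: (10−7)−0=3 ⇒ Z^3
Ȟ^1: (10−3)−7=0 ⇒ 0
Ȟ^2: (3−0)−3=0 ⇒ 0


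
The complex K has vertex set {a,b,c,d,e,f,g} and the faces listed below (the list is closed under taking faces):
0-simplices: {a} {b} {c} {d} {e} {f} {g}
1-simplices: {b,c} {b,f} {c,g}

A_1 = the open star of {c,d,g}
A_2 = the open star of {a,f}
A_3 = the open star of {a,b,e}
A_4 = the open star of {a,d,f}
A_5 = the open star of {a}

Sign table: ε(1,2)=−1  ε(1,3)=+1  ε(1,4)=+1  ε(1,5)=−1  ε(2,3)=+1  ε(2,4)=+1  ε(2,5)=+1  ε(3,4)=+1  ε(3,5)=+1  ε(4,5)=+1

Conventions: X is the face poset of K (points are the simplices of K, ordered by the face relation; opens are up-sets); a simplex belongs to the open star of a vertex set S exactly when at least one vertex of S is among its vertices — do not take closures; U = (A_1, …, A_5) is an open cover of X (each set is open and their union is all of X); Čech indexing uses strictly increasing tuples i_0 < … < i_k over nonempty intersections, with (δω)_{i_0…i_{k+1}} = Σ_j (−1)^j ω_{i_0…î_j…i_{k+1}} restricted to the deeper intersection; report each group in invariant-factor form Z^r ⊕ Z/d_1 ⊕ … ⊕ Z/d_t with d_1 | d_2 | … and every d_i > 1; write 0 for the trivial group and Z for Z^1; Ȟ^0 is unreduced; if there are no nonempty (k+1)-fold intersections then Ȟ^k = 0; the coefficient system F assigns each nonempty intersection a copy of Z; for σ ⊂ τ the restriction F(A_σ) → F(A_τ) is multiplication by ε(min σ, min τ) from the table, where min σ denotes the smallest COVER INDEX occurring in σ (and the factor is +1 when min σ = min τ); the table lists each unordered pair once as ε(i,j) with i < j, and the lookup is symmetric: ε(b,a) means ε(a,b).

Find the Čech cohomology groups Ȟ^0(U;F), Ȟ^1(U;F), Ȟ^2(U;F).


Ȟ^0(U;F) ≅ Z; Ȟ^1(U;F) ≅ Z; Ȟ^2(U;F) ≅ 0

nerve simplices:
  A1={{c},{d},{g},{b,c},{c,g}} A2={{a},{f},{b,f}} A3={{a},{b},{e},{b,c},{b,f}} A4={{a},{d},{f},{b,f}} A5={{a}}
  A13={{b,c}} A14={{d}} A23={{a},{b,f}} A24={{a},{f},{b,f}} A25={{a}} A34={{a},{b,f}} A35={{a}} A45={{a}}
  A234={{a},{b,f}} A235={{a}} A245={{a}} A345={{a}}
  A2345={{a}}
C dims 5,8,4,1; δ0: rk 4, SNF 1^4; δ1: rk 3, SNF 1^3; δ2: rk 1, SNF 1^1
degree 0: 5−4−0 = 1 → Ȟ^0 ≅ Z
degree 1: 8−3−4 = 1 → Ȟ^1 ≅ Z
degree 2: 4−1−3 = 0 → Ȟ^2 ≅ 0


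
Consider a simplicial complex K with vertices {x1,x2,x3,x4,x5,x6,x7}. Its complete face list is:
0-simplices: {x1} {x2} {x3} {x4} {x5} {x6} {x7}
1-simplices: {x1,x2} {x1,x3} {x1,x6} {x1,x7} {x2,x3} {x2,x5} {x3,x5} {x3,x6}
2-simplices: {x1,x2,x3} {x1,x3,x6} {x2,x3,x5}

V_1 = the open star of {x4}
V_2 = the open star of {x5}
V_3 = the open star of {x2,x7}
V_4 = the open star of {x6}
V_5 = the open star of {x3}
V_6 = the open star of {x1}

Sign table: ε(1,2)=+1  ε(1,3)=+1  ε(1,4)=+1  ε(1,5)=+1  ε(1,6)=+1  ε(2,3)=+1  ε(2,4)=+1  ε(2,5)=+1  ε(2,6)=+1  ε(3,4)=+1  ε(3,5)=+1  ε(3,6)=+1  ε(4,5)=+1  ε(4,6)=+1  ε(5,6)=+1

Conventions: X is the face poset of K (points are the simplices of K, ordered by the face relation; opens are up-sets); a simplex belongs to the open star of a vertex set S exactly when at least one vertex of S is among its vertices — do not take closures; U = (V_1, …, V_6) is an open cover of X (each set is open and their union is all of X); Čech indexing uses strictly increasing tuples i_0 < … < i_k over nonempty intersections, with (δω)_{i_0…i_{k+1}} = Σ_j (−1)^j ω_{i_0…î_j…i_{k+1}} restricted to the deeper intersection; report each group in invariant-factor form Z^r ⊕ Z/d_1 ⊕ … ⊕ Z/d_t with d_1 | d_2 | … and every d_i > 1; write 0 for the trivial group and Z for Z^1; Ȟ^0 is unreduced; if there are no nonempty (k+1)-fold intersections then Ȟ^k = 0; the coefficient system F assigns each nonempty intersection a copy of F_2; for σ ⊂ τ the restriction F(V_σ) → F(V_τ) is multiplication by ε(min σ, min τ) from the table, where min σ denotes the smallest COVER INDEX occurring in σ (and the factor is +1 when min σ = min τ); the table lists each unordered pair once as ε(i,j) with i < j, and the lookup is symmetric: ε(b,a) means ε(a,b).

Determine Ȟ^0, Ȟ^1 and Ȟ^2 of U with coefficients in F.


nerve simplices:
  V1={{x4}} V2={{x5},{x2,x5},{x3,x5},{x2,x3,x5}} V3={{x2},{x7},{x1,x2},{x1,x7},{x2,x3},{x2,x5},{x1,x2,x3},{x2,x3,x5}} V4={{x6},{x1,x6},{x3,x6},{x1,x3,x6}} V5={{x3},{x1,x3},{x2,x3},{x3,x5},{x3,x6},{x1,x2,x3},{x1,x3,x6},{x2,x3,x5}} V6={{x1},{x1,x2},{x1,x3},{x1,x6},{x1,x7},{x1,x2,x3},{x1,x3,x6}}
  V23={{x2,x5},{x2,x3,x5}} V25={{x3,x5},{x2,x3,x5}} V35={{x2,x3},{x1,x2,x3},{x2,x3,x5}} V36={{x1,x2},{x1,x7},{x1,x2,x3}} V45={{x3,x6},{x1,x3,x6}} V46={{x1,x6},{x1,x3,x6}} V56={{x1,x3},{x1,x2,x3},{x1,x3,x6}}
  V235={{x2,x3,x5}} V356={{x1,x2,x3}} V456={{x1,x3,x6}}
C dims 6,7,3; δ0: rk_F2 4; δ1: rk_F2 3
degree 0: 6−4−0 = 2 → Ȟ^0 ≅ Z/2 ⊕ Z/2
degree 1: 7−3−4 = 0 → Ȟ^1 ≅ 0
degree 2: 3−0−3 = 0 → Ȟ^2 ≅ 0

Ȟ^0 = Z/2 ⊕ Z/2, Ȟ^1 = 0, Ȟ^2 = 0


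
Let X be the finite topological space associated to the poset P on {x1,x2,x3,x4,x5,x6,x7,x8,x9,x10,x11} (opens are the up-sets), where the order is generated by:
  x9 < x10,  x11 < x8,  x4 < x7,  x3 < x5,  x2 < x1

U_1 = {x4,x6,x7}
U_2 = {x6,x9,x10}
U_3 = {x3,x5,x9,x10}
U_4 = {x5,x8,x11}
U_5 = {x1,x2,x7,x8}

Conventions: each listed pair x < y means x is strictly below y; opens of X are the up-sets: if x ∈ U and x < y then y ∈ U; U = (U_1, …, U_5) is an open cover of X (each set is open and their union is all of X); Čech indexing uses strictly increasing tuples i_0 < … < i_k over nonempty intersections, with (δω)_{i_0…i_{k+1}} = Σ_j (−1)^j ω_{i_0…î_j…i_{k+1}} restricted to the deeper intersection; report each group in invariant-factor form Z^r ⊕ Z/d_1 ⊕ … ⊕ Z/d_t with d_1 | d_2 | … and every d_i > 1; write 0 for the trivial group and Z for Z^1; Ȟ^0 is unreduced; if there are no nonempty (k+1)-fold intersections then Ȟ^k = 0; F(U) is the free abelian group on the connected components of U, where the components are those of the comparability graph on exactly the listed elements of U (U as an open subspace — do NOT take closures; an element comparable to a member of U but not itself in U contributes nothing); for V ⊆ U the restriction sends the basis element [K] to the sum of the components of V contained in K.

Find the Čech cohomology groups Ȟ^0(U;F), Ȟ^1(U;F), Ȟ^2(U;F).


Ȟ^0(U;F) ≅ Z^6, Ȟ^1(U;F) ≅ 0 and Ȟ^2(U;F) ≅ 0

nerve simplices:
  U12={x6} U15={x7} U23={x9,x10} U34={x5} U45={x8}
components per intersection:
  U1: {x4,x7} {x6}
  U2: {x6} {x9,x10}
  U3: {x3,x5} {x9,x10}
  U4: {x5} {x8,x11}
  U5: {x1,x2} {x7} {x8}
  U12: {x6}
  U15: {x7}
  U23: {x9,x10}
  U34: {x5}
  U45: {x8}
C dims 11,5; δ0: rk 5, SNF 1^5
degree 0: 11−5−0 = 6 → Ȟ^0 ≅ Z^6
degree 1: 5−0−5 = 0 → Ȟ^1 ≅ 0
degree 2: 0−0−0 = 0 → Ȟ^2 ≅ 0


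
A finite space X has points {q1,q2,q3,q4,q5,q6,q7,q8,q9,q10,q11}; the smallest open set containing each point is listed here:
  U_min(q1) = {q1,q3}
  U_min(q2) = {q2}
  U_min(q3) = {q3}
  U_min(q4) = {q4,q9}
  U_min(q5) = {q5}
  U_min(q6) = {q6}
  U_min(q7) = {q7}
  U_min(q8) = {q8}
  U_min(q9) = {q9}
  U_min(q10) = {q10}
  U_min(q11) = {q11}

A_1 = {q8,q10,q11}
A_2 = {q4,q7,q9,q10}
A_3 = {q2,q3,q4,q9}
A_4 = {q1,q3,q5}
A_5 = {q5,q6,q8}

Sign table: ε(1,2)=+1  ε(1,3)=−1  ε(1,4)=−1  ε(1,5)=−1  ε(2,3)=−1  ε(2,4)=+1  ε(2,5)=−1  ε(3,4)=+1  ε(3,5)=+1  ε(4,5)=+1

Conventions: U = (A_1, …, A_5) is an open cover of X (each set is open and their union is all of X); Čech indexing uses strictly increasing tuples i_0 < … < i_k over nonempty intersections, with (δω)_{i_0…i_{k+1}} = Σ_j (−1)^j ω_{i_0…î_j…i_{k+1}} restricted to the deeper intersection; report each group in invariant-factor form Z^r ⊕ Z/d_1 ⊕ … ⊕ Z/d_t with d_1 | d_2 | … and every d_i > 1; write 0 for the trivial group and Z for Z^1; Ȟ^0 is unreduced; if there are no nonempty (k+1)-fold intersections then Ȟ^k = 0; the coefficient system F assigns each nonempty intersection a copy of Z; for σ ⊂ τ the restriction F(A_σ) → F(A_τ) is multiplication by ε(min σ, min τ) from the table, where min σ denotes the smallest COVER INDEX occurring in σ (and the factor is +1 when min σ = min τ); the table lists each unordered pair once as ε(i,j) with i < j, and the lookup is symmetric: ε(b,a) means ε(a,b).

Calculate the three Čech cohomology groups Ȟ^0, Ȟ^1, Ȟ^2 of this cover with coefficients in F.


Ȟ^0 = Z; Ȟ^1 = Z; Ȟ^2 = 0

nonempty intersections:
  A12={q10} A15={q8} A23={q4,q9} A34={q3} A45={q5}
C dims 5,5; δ0: rk 4, SNF 1^4
Ȟ^0: (5−4)−0=1 ⇒ Z
Ȟ^1: (5−0)−4=1 ⇒ Z
Ȟ^2: (0−0)−0=0 ⇒ 0


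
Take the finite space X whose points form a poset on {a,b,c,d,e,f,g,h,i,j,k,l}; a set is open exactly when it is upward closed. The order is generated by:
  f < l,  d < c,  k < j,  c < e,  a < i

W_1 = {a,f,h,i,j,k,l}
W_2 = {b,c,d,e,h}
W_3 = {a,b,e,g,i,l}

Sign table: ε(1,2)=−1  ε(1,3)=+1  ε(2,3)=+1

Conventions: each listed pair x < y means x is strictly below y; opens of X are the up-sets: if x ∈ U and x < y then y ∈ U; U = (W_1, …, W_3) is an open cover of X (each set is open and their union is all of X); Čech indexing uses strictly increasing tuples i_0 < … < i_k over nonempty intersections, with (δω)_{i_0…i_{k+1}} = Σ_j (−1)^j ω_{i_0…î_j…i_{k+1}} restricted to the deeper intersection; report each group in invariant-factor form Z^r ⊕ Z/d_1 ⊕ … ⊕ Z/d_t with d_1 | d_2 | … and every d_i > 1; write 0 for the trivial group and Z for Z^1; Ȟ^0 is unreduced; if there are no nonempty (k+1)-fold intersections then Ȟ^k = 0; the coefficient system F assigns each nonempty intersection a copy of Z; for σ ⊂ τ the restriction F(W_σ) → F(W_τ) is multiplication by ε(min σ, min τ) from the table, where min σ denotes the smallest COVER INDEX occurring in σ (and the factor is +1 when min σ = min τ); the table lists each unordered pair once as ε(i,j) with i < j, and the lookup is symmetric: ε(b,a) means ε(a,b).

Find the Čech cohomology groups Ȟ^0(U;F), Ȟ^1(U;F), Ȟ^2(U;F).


cover nerve:
  W12={h} W13={a,i,l} W23={b,e}
C dims 3,3; δ0: rk 3, SNF 1^2·2
Ȟ^0: (3−3)−0=0 ⇒ 0
Ȟ^1: (3−0)−3=0 plus torsion [2] ⇒ Z/2
Ȟ^2: (0−0)−0=0 ⇒ 0

Ȟ^0 ≅ 0,  Ȟ^1 ≅ Z/2,  Ȟ^2 ≅ 0


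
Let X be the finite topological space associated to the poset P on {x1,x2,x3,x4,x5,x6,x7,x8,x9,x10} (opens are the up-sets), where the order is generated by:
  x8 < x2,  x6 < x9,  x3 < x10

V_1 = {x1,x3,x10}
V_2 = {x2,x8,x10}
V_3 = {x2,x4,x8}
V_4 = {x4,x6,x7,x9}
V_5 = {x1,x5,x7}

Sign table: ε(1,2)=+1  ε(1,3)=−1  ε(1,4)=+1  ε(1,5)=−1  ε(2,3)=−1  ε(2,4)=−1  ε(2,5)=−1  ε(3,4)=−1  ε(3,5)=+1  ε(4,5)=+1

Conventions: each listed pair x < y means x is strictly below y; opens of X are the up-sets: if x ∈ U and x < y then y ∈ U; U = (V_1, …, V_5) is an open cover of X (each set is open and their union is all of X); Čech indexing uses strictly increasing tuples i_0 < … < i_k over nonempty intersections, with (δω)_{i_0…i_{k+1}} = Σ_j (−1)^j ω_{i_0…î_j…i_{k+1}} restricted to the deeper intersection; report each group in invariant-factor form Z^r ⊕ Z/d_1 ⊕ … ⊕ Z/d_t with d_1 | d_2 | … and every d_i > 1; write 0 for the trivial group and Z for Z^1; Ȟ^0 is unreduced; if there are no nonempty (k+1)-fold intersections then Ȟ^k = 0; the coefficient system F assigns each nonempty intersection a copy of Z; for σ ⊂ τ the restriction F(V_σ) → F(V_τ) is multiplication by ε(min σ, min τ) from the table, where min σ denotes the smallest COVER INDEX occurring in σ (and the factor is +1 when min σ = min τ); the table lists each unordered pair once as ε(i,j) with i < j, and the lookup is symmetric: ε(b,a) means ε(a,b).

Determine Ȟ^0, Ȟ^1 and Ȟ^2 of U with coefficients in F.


Ȟ^0(U;F) ≅ 0, Ȟ^1(U;F) ≅ Z/2 and Ȟ^2(U;F) ≅ 0

nonempty intersections:
  V12={x10} V15={x1} V23={x2,x8} V34={x4} V45={x7}
C dims 5,5; δ0: rk 5, SNF 1^4·2
Ȟ^0: (5−5)−0=0 ⇒ 0
Ȟ^1: (5−0)−5=0 plus torsion [2] ⇒ Z/2
Ȟ^2: (0−0)−0=0 ⇒ 0


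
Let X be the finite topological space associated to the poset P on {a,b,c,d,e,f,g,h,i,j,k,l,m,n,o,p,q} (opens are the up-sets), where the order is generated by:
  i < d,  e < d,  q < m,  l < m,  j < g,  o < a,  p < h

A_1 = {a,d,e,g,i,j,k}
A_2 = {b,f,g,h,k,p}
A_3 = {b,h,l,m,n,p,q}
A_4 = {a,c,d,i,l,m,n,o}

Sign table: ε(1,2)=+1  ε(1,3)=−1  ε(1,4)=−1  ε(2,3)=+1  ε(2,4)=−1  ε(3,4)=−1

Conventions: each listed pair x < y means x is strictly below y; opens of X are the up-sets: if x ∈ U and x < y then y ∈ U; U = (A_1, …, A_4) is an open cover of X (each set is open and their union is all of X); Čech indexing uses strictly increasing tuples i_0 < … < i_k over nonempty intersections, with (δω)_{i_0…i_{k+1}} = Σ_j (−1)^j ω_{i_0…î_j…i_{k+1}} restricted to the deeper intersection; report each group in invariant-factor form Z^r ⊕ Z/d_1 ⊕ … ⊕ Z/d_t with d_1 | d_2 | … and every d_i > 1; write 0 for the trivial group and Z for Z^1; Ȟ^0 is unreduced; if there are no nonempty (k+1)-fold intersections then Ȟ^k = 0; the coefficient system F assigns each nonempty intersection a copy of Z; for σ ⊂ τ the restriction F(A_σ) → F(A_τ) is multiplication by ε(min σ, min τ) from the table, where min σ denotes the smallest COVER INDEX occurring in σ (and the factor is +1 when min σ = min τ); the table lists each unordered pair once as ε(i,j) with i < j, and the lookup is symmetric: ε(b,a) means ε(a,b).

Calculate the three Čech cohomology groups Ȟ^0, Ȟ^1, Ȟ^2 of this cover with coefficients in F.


Ȟ^0 = Z,  Ȟ^1 = Z,  Ȟ^2 = 0

nonempty overlaps:
  A12={g,k} A14={a,d,i} A23={b,h,p} A34={l,m,n}
C dims 4,4; δ0: rk 3, SNF 1^3
degree 0: 4−3−0 = 1 → Ȟ^0 ≅ Z
degree 1: 4−0−3 = 1 → Ȟ^1 ≅ Z
degree 2: 0−0−0 = 0 → Ȟ^2 ≅ 0


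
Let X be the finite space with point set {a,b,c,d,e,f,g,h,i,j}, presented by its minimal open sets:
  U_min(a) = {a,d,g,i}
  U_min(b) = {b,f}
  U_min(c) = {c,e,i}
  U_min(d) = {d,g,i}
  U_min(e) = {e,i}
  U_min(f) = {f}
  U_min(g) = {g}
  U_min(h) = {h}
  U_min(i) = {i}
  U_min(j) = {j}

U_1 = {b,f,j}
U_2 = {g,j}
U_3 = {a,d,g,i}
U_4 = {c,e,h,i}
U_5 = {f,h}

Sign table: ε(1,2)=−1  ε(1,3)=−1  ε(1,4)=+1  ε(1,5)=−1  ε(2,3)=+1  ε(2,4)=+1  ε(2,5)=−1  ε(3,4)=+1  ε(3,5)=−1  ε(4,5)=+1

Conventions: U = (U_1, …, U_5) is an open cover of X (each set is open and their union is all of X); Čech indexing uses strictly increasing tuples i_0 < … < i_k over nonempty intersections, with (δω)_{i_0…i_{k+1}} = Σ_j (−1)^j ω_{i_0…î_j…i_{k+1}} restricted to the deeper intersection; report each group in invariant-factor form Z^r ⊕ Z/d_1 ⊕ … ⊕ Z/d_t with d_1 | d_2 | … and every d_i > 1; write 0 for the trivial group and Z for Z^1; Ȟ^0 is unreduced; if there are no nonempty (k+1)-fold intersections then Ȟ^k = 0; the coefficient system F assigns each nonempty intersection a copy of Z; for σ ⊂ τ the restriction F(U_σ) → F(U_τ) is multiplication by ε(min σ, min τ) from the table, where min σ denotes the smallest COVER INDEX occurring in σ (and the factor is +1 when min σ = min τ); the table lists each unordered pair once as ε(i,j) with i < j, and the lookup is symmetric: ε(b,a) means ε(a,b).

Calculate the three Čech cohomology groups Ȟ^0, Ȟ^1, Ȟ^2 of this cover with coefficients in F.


Ȟ^0(U;F) ≅ Z; Ȟ^1(U;F) ≅ Z; Ȟ^2(U;F) ≅ 0

nonempty intersections:
  U12={j} U15={f} U23={g} U34={i} U45={h}
C dims 5,5; δ0: rk 4, SNF 1^4
Ȟ^0: (5−4)−0=1 ⇒ Z
Ȟ^1: (5−0)−4=1 ⇒ Z
Ȟ^2: (0−0)−0=0 ⇒ 0


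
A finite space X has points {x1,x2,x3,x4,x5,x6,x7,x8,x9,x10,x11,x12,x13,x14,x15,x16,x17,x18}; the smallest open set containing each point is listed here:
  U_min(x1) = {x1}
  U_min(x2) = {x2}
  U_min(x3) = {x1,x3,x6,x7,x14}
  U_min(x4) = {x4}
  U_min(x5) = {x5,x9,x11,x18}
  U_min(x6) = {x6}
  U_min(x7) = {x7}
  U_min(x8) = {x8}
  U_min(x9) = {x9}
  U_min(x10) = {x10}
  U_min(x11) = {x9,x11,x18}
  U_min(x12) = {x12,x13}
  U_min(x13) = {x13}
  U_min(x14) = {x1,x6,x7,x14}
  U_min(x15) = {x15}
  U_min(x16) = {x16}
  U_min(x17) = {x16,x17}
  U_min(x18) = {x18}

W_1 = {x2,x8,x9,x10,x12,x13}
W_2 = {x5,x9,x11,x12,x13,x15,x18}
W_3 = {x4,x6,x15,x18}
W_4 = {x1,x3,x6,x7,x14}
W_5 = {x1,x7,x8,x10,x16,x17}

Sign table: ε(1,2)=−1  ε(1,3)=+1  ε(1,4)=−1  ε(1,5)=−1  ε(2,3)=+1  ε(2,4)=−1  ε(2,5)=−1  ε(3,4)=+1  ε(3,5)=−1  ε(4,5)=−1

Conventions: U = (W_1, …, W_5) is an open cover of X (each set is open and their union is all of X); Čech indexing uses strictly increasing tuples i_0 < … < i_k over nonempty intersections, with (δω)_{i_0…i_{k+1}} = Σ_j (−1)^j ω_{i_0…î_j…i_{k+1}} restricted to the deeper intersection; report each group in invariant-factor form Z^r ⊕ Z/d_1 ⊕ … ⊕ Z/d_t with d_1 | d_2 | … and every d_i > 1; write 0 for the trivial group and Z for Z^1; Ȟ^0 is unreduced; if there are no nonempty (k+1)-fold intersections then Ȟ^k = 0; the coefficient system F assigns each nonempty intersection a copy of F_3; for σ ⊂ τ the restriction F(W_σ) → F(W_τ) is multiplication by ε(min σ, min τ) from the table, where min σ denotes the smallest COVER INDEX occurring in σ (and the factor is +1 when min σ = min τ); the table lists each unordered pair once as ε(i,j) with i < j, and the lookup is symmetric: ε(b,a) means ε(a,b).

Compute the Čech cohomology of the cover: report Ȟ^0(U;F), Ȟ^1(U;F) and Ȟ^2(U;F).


Ȟ^0 = 0, Ȟ^1 = 0, Ȟ^2 = 0

nonempty intersections:
  W12={x9,x12,x13} W15={x8,x10} W23={x15,x18} W34={x6} W45={x1,x7}
C dims 5,5; δ0: rk_F3 5
Ȟ^0: (5−5)−0=0 ⇒ 0
Ȟ^1: (5−0)−5=0 ⇒ 0
Ȟ^2: (0−0)−0=0 ⇒ 0


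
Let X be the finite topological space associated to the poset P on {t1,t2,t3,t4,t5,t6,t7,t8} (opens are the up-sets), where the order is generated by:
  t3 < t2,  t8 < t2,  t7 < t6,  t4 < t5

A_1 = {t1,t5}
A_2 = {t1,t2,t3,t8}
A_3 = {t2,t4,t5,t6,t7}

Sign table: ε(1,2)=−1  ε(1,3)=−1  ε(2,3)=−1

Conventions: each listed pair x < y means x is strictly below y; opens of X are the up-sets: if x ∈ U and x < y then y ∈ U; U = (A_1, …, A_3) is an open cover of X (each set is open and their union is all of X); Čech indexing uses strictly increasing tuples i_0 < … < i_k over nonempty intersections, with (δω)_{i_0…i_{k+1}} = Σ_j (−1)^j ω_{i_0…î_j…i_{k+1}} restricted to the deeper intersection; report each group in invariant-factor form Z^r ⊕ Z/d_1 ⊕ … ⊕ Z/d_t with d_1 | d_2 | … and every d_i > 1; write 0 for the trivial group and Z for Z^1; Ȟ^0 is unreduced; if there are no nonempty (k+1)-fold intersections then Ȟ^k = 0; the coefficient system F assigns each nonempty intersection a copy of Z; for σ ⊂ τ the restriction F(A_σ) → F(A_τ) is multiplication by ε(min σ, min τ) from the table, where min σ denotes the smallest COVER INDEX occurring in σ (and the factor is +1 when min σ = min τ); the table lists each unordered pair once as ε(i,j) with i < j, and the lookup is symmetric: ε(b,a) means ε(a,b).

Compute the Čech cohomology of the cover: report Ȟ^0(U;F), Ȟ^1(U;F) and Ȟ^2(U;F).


Ȟ^0 ≅ 0,  Ȟ^1 ≅ Z/2,  Ȟ^2 ≅ 0

intersection data:
  A12={t1} A13={t5} A23={t2}
C dims 3,3; δ0: rk 3, SNF 1^2·2
Ȟ^0 = (3 − 3) − 0 = 0, so Ȟ^0 ≅ 0
Ȟ^1 = (3 − 0) − 3 = 0 plus torsion [2], so Ȟ^1 ≅ Z/2
Ȟ^2 = (0 − 0) − 0 = 0, so Ȟ^2 ≅ 0


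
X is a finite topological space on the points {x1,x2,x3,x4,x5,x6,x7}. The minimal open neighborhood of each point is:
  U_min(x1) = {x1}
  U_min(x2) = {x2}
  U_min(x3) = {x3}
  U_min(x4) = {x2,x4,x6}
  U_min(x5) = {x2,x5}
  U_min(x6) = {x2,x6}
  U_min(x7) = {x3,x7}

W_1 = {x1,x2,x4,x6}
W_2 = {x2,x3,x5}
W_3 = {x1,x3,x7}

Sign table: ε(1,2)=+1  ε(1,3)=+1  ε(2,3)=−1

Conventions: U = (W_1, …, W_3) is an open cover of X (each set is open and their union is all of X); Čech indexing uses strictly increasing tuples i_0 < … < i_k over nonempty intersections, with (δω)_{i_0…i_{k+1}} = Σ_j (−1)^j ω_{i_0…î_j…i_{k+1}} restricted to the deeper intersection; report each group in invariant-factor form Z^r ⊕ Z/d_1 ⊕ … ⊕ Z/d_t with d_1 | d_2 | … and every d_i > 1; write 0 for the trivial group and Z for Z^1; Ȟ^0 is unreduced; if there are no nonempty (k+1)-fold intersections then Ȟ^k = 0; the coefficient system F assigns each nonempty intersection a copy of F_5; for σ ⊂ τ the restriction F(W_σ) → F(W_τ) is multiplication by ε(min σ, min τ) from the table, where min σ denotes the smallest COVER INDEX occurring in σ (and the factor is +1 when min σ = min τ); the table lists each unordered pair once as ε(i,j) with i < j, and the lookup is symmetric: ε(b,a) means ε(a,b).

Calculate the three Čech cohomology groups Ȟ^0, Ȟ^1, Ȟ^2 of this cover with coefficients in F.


Ȟ^0(U;F) ≅ 0, Ȟ^1(U;F) ≅ 0 and Ȟ^2(U;F) ≅ 0

nonempty overlaps:
  W12={x2} W13={x1} W23={x3}
C dims 3,3; δ0: rk_F5 3
degree 0: 3−3−0 = 0 → Ȟ^0 ≅ 0
degree 1: 3−0−3 = 0 → Ȟ^1 ≅ 0
degree 2: 0−0−0 = 0 → Ȟ^2 ≅ 0
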